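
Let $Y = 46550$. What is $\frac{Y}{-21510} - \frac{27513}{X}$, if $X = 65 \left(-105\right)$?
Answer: $\frac{9136696}{4893525} \approx 1.8671$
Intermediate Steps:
$X = -6825$
$\frac{Y}{-21510} - \frac{27513}{X} = \frac{46550}{-21510} - \frac{27513}{-6825} = 46550 \left(- \frac{1}{21510}\right) - - \frac{9171}{2275} = - \frac{4655}{2151} + \frac{9171}{2275} = \frac{9136696}{4893525}$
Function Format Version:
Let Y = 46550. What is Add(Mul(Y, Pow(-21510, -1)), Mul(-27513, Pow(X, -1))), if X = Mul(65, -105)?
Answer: Rational(9136696, 4893525) ≈ 1.8671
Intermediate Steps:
X = -6825
Add(Mul(Y, Pow(-21510, -1)), Mul(-27513, Pow(X, -1))) = Add(Mul(46550, Pow(-21510, -1)), Mul(-27513, Pow(-6825, -1))) = Add(Mul(46550, Rational(-1, 21510)), Mul(-27513, Rational(-1, 6825))) = Add(Rational(-4655, 2151), Rational(9171, 2275)) = Rational(9136696, 4893525)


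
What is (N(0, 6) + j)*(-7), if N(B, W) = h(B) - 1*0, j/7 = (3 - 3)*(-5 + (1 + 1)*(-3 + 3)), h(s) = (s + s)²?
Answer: 0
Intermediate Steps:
h(s) = 4*s² (h(s) = (2*s)² = 4*s²)
j = 0 (j = 7*((3 - 3)*(-5 + (1 + 1)*(-3 + 3))) = 7*(0*(-5 + 2*0)) = 7*(0*(-5 + 0)) = 7*(0*(-5)) = 7*0 = 0)
N(B, W) = 4*B² (N(B, W) = 4*B² - 1*0 = 4*B² + 0 = 4*B²)
(N(0, 6) + j)*(-7) = (4*0² + 0)*(-7) = (4*0 + 0)*(-7) = (0 + 0)*(-7) = 0*(-7) = 0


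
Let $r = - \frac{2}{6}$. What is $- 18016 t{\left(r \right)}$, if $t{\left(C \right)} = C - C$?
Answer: $0$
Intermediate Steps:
$r = - \frac{1}{3}$ ($r = \left(-2\right) \frac{1}{6} = - \frac{1}{3} \approx -0.33333$)
$t{\left(C \right)} = 0$
$- 18016 t{\left(r \right)} = \left(-18016\right) 0 = 0$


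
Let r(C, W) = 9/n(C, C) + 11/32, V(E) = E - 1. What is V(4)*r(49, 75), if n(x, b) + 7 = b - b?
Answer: -633/224 ≈ -2.8259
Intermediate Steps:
V(E) = -1 + E
n(x, b) = -7 (n(x, b) = -7 + (b - b) = -7 + 0 = -7)
r(C, W) = -211/224 (r(C, W) = 9/(-7) + 11/32 = 9*(-⅐) + 11*(1/32) = -9/7 + 11/32 = -211/224)
V(4)*r(49, 75) = (-1 + 4)*(-211/224) = 3*(-211/224) = -633/224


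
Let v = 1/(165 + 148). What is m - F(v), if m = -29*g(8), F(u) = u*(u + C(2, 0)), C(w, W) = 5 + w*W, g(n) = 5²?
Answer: -71029091/97969 ≈ -725.02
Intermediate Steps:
v = 1/313 ≈ 0.0031949
g(n) = 25
C(w, W) = 5 + W*w
F(u) = u*(5 + u) (F(u) = u*(u + (5 + 0*2)) = u*(u + (5 + 0)) = u*(u + 5) = u*(5 + u))
m = -725 (m = -29*25 = -725)
m - F(v) = -725 - (5 + 1/313)/313 = -725 - 1566/(313*313) = -725 - 1*1566/97969 = -725 - 1566/97969 = -71029091/97969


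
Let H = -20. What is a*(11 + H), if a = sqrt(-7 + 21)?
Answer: -9*sqrt(14) ≈ -33.675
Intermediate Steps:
a = sqrt(14) ≈ 3.7417
a*(11 + H) = sqrt(14)*(11 - 20) = sqrt(14)*(-9) = -9*sqrt(14)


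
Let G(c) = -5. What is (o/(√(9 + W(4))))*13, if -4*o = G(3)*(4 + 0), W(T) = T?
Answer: 5*√13 ≈ 18.028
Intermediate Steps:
o = 5 (o = -(-5)*(4 + 0)/4 = -(-5)*4/4 = -¼*(-20) = 5)
(o/(√(9 + W(4))))*13 = (5/(√(9 + 4)))*13 = (5/(√13))*13 = (5*(√13/13))*13 = (5*√13/13)*13 = 5*√13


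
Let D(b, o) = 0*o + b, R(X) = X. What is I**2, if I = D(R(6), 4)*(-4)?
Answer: 576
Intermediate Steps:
D(b, o) = b (D(b, o) = 0 + b = b)
I = -24 (I = 6*(-4) = -24)
I**2 = (-24)**2 = 576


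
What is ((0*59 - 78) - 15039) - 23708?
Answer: -38825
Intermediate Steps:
((0*59 - 78) - 15039) - 23708 = ((0 - 78) - 15039) - 23708 = (-78 - 15039) - 23708 = -15117 - 23708 = -38825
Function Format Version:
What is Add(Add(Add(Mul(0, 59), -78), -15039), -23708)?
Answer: -38825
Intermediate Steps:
Add(Add(Add(Mul(0, 59), -78), -15039), -23708) = Add(Add(Add(0, -78), -15039), -23708) = Add(Add(-78, -15039), -23708) = Add(-15117, -23708) = -38825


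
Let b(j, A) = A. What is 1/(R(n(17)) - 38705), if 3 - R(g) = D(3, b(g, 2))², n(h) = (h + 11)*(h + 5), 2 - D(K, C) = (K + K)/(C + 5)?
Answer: -49/1896462 ≈ -2.5838e-5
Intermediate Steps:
D(K, C) = 2 - 2*K/(5 + C) (D(K, C) = 2 - (K + K)/(C + 5) = 2 - 2*K/(5 + C))
n(h) = (5 + h)*(11 + h) (n(h) = (11 + h)*(5 + h) = (5 + h)*(11 + h))
R(g) = 83/49 (R(g) = 3 - (2*(5 + 2 - 1*3)/(5 + 2))² = 3 - (2*(5 + 2 - 3)/7)² = 3 - (2*(⅐)*4)² = 3 - (8/7)² = 3 - 1*64/49 = 3 - 64/49 = 83/49)
1/(R(n(17)) - 38705) = 1/(83/49 - 38705) = 1/(-1896462/49) = -49/1896462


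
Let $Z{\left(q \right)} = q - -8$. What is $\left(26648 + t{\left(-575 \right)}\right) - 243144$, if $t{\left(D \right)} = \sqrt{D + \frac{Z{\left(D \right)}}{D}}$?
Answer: $-216496 + \frac{i \sqrt{7591334}}{115} \approx -2.165 \cdot 10^{5} + 23.959 i$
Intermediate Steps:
$Z{\left(q \right)} = 8 + q$ ($Z{\left(q \right)} = q + 8 = 8 + q$)
$t{\left(D \right)} = \sqrt{D + \frac{8 + D}{D}}$
$\left(26648 + t{\left(-575 \right)}\right) - 243144 = \left(26648 + \sqrt{1 - 575 + \frac{8}{-575}}\right) - 243144 = \left(26648 + \sqrt{1 - 575 + 8 \left(- \frac{1}{575}\right)}\right) - 243144 = \left(26648 + \sqrt{1 - 575 - \frac{8}{575}}\right) - 243144 = \left(26648 + \sqrt{- \frac{330058}{575}}\right) - 243144 = \left(26648 + \frac{i \sqrt{7591334}}{115}\right) - 243144 = -216496 + \frac{i \sqrt{7591334}}{115}$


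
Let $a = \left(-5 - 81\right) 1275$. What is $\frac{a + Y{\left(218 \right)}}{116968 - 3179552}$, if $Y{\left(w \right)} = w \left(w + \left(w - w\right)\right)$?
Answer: $\frac{31063}{1531292} \approx 0.020285$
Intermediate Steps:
$a = -109650$ ($a = \left(-5 - 81\right) 1275 = \left(-86\right) 1275 = -109650$)
$Y{\left(w \right)} = w^{2}$ ($Y{\left(w \right)} = w \left(w + 0\right) = w w = w^{2}$)
$\frac{a + Y{\left(218 \right)}}{116968 - 3179552} = \frac{-109650 + 218^{2}}{116968 - 3179552} = \frac{-109650 + 47524}{-3062584} = \left(-62126\right) \left(- \frac{1}{3062584}\right) = \frac{31063}{1531292}$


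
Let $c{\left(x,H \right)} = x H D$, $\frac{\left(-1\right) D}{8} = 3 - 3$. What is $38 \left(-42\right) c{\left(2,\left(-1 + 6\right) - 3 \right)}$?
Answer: $0$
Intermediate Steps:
$D = 0$ ($D = - 8 \left(3 - 3\right) = \left(-8\right) 0 = 0$)
$c{\left(x,H \right)} = 0$ ($c{\left(x,H \right)} = x H 0 = H x 0 = 0$)
$38 \left(-42\right) c{\left(2,\left(-1 + 6\right) - 3 \right)} = 38 \left(-42\right) 0 = \left(-1596\right) 0 = 0$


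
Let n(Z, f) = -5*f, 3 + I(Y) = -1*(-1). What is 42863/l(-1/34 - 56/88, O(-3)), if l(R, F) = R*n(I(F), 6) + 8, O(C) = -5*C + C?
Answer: 8015381/5231 ≈ 1532.3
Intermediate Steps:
I(Y) = -2 (I(Y) = -3 - 1*(-1) = -3 + 1 = -2)
O(C) = -4*C
l(R, F) = 8 - 30*R (l(R, F) = R*(-5*6) + 8 = R*(-30) + 8 = -30*R + 8 = 8 - 30*R)
42863/l(-1/34 - 56/88, O(-3)) = 42863/(8 - 30*(-1/34 - 56/88)) = 42863/(8 - 30*(-1*1/34 - 56*1/88)) = 42863/(8 - 30*(-1/34 - 7/11)) = 42863/(8 - 30*(-249/374)) = 42863/(8 + 3735/187) = 42863/(5231/187) = 42863*(187/5231) = 8015381/5231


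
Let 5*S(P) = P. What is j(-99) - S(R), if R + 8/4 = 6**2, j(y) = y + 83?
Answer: -114/5 ≈ -22.800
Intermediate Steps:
j(y) = 83 + y
R = 34 (R = -2 + 6**2 = -2 + 36 = 34)
S(P) = P/5
j(-99) - S(R) = (83 - 99) - 34/5 = -16 - 1*34/5 = -16 - 34/5 = -114/5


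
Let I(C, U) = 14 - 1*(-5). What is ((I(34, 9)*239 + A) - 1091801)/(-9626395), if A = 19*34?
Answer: 1086614/9626395 ≈ 0.11288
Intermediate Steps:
A = 646
I(C, U) = 19 (I(C, U) = 14 + 5 = 19)
((I(34, 9)*239 + A) - 1091801)/(-9626395) = ((19*239 + 646) - 1091801)/(-9626395) = ((4541 + 646) - 1091801)*(-1/9626395) = (5187 - 1091801)*(-1/9626395) = -1086614*(-1/9626395) = 1086614/9626395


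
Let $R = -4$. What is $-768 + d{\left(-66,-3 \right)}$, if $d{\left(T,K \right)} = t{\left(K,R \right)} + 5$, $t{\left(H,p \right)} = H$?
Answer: $-766$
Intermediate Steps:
$d{\left(T,K \right)} = 5 + K$ ($d{\left(T,K \right)} = K + 5 = 5 + K$)
$-768 + d{\left(-66,-3 \right)} = -768 + \left(5 - 3\right) = -768 + 2 = -766$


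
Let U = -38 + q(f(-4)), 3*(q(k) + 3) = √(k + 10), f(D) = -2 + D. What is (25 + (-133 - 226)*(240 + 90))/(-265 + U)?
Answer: 355335/916 ≈ 387.92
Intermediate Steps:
q(k) = -3 + √(10 + k)/3 (q(k) = -3 + √(k + 10)/3 = -3 + √(10 + k)/3)
U = -121/3 (U = -38 + (-3 + √(10 + (-2 - 4))/3) = -38 + (-3 + √(10 - 6)/3) = -38 + (-3 + √4/3) = -38 + (-3 + (⅓)*2) = -38 + (-3 + ⅔) = -38 - 7/3 = -121/3 ≈ -40.333)
(25 + (-133 - 226)*(240 + 90))/(-265 + U) = (25 + (-133 - 226)*(240 + 90))/(-265 - 121/3) = (25 - 359*330)/(-916/3) = (25 - 118470)*(-3/916) = -118445*(-3/916) = 355335/916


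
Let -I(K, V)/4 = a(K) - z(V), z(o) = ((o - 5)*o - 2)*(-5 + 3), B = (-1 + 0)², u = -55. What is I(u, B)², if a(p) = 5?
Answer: 784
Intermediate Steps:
B = 1 (B = (-1)² = 1)
z(o) = 4 - 2*o*(-5 + o) (z(o) = ((-5 + o)*o - 2)*(-2) = (o*(-5 + o) - 2)*(-2) = (-2 + o*(-5 + o))*(-2) = 4 - 2*o*(-5 + o))
I(K, V) = -4 - 8*V² + 40*V (I(K, V) = -4*(5 - (4 - 2*V² + 10*V)) = -4*(5 + (-4 - 10*V + 2*V²)) = -4*(1 - 10*V + 2*V²) = -4 - 8*V² + 40*V)
I(u, B)² = (-4 - 8*1² + 40*1)² = (-4 - 8*1 + 40)² = (-4 - 8 + 40)² = 28² = 784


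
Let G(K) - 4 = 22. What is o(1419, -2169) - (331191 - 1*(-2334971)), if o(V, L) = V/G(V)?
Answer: -69318793/26 ≈ -2.6661e+6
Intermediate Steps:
G(K) = 26 (G(K) = 4 + 22 = 26)
o(V, L) = V/26
o(1419, -2169) - (331191 - 1*(-2334971)) = (1/26)*1419 - (331191 - 1*(-2334971)) = 1419/26 - (331191 + 2334971) = 1419/26 - 1*2666162 = 1419/26 - 2666162 = -69318793/26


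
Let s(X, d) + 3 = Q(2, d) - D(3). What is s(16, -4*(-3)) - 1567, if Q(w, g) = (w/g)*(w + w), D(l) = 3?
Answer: -4717/3 ≈ -1572.3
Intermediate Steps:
Q(w, g) = 2*w²/g (Q(w, g) = (w/g)*(2*w) = 2*w²/g)
s(X, d) = -6 + 8/d (s(X, d) = -3 + (2*2²/d - 1*3) = -3 + (2*4/d - 3) = -3 + (8/d - 3) = -3 + (-3 + 8/d) = -6 + 8/d)
s(16, -4*(-3)) - 1567 = (-6 + 8/((-4*(-3)))) - 1567 = (-6 + 8/12) - 1567 = (-6 + 8*(1/12)) - 1567 = (-6 + ⅔) - 1567 = -16/3 - 1567 = -4717/3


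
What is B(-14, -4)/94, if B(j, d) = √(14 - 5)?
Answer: 3/94 ≈ 0.031915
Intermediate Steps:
B(j, d) = 3 (B(j, d) = √9 = 3)
B(-14, -4)/94 = 3/94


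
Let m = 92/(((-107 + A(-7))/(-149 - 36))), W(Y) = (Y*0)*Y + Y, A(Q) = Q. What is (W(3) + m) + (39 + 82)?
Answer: 15578/57 ≈ 273.30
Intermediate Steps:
W(Y) = Y (W(Y) = 0*Y + Y = 0 + Y = Y)
m = 8510/57 (m = 92/(((-107 - 7)/(-149 - 36))) = 92/((-114/(-185))) = 92/((-114*(-1/185))) = 92/(114/185) = 92*(185/114) = 8510/57 ≈ 149.30)
(W(3) + m) + (39 + 82) = (3 + 8510/57) + (39 + 82) = 8681/57 + 121 = 15578/57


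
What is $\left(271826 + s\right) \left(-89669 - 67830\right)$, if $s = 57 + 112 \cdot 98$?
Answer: $-44550009641$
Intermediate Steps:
$s = 11033$ ($s = 57 + 10976 = 11033$)
$\left(271826 + s\right) \left(-89669 - 67830\right) = \left(271826 + 11033\right) \left(-89669 - 67830\right) = 282859 \left(-89669 - 67830\right) = 282859 \left(-157499\right) = -44550009641$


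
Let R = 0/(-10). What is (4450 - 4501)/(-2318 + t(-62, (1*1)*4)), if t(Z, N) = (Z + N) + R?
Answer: 17/792 ≈ 0.021465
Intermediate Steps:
R = 0 (R = 0*(-⅒) = 0)
t(Z, N) = N + Z (t(Z, N) = (Z + N) + 0 = (N + Z) + 0 = N + Z)
(4450 - 4501)/(-2318 + t(-62, (1*1)*4)) = (4450 - 4501)/(-2318 + ((1*1)*4 - 62)) = -51/(-2318 + (1*4 - 62)) = -51/(-2318 + (4 - 62)) = -51/(-2318 - 58) = -51/(-2376) = -51*(-1/2376) = 17/792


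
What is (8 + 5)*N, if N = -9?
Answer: -117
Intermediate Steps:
(8 + 5)*N = (8 + 5)*(-9) = 13*(-9) = -117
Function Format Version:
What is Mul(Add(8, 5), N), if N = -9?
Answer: -117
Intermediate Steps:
Mul(Add(8, 5), N) = Mul(Add(8, 5), -9) = Mul(13, -9) = -117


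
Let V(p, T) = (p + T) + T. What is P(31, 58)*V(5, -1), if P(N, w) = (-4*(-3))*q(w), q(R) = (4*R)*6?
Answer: 50112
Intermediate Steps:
q(R) = 24*R
V(p, T) = p + 2*T (V(p, T) = (T + p) + T = p + 2*T)
P(N, w) = 288*w (P(N, w) = (-4*(-3))*(24*w) = 12*(24*w) = 288*w)
P(31, 58)*V(5, -1) = (288*58)*(5 + 2*(-1)) = 16704*(5 - 2) = 16704*3 = 50112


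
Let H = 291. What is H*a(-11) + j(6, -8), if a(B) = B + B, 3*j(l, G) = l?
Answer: -6400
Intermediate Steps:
j(l, G) = l/3
a(B) = 2*B
H*a(-11) + j(6, -8) = 291*(2*(-11)) + (⅓)*6 = 291*(-22) + 2 = -6402 + 2 = -6400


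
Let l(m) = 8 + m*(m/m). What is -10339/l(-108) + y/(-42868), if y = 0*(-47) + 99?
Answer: 27700147/267925 ≈ 103.39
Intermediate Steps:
y = 99 (y = 0 + 99 = 99)
l(m) = 8 + m (l(m) = 8 + m*1 = 8 + m)
-10339/l(-108) + y/(-42868) = -10339/(8 - 108) + 99/(-42868) = -10339/(-100) + 99*(-1/42868) = -10339*(-1/100) - 99/42868 = 10339/100 - 99/42868 = 27700147/267925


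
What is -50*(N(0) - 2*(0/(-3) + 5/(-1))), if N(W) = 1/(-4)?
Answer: -975/2 ≈ -487.50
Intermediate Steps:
N(W) = -¼
-50*(N(0) - 2*(0/(-3) + 5/(-1))) = -50*(-¼ - 2*(0/(-3) + 5/(-1))) = -50*(-¼ - 2*(0*(-⅓) + 5*(-1))) = -50*(-¼ - 2*(0 - 5)) = -50*(-¼ - 2*(-5)) = -50*(-¼ + 10) = -50*39/4 = -975/2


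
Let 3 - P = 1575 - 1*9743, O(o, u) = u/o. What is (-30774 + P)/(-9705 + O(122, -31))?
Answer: 2757566/1184041 ≈ 2.3289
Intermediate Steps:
P = 8171 (P = 3 - (1575 - 1*9743) = 3 - (1575 - 9743) = 3 - 1*(-8168) = 3 + 8168 = 8171)
(-30774 + P)/(-9705 + O(122, -31)) = (-30774 + 8171)/(-9705 - 31/122) = -22603/(-9705 - 31*1/122) = -22603/(-9705 - 31/122) = -22603/(-1184041/122) = -22603*(-122/1184041) = 2757566/1184041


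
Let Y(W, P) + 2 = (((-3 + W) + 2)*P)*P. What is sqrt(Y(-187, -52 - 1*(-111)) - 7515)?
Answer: I*sqrt(661945) ≈ 813.6*I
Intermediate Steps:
Y(W, P) = -2 + P**2*(-1 + W) (Y(W, P) = -2 + (((-3 + W) + 2)*P)*P = -2 + ((-1 + W)*P)*P = -2 + (P*(-1 + W))*P = -2 + P**2*(-1 + W))
sqrt(Y(-187, -52 - 1*(-111)) - 7515) = sqrt((-2 - (-52 - 1*(-111))**2 - 187*(-52 - 1*(-111))**2) - 7515) = sqrt((-2 - (-52 + 111)**2 - 187*(-52 + 111)**2) - 7515) = sqrt((-2 - 1*59**2 - 187*59**2) - 7515) = sqrt((-2 - 1*3481 - 187*3481) - 7515) = sqrt((-2 - 3481 - 650947) - 7515) = sqrt(-654430 - 7515) = sqrt(-661945) = I*sqrt(661945)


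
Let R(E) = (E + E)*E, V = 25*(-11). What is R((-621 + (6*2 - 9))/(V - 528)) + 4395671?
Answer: 2834368985687/644809 ≈ 4.3957e+6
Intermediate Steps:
V = -275
R(E) = 2*E² (R(E) = (2*E)*E = 2*E²)
R((-621 + (6*2 - 9))/(V - 528)) + 4395671 = 2*((-621 + (6*2 - 9))/(-275 - 528))² + 4395671 = 2*((-621 + (12 - 9))/(-803))² + 4395671 = 2*((-621 + 3)*(-1/803))² + 4395671 = 2*(-618*(-1/803))² + 4395671 = 2*(618/803)² + 4395671 = 2*(381924/644809) + 4395671 = 763848/644809 + 4395671 = 2834368985687/644809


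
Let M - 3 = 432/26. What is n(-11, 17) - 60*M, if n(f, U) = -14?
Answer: -15482/13 ≈ -1190.9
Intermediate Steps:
M = 255/13 (M = 3 + 432/26 = 3 + 432*(1/26) = 3 + 216/13 = 255/13 ≈ 19.615)
n(-11, 17) - 60*M = -14 - 60*255/13 = -14 - 15300/13 = -15482/13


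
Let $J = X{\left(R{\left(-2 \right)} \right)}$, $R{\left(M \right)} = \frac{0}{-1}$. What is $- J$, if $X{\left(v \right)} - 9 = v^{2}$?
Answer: $-9$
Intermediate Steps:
$R{\left(M \right)} = 0$ ($R{\left(M \right)} = 0 \left(-1\right) = 0$)
$X{\left(v \right)} = 9 + v^{2}$
$J = 9$ ($J = 9 + 0^{2} = 9 + 0 = 9$)
$- J = \left(-1\right) 9 = -9$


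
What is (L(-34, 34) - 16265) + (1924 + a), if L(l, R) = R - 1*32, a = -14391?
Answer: -28730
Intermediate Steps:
L(l, R) = -32 + R (L(l, R) = R - 32 = -32 + R)
(L(-34, 34) - 16265) + (1924 + a) = ((-32 + 34) - 16265) + (1924 - 14391) = (2 - 16265) - 12467 = -16263 - 12467 = -28730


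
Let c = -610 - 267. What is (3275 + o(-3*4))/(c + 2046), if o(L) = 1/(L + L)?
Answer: 78599/28056 ≈ 2.8015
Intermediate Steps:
o(L) = 1/(2*L)
c = -877
(3275 + o(-3*4))/(c + 2046) = (3275 + 1/(2*((-3*4))))/(-877 + 2046) = (3275 + (1/2)/(-12))/1169 = (3275 + (1/2)*(-1/12))*(1/1169) = (3275 - 1/24)*(1/1169) = (78599/24)*(1/1169) = 78599/28056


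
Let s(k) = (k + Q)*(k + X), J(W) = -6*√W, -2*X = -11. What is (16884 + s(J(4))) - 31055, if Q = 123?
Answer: -29785/2 ≈ -14893.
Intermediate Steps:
X = 11/2 (X = -½*(-11) = 11/2 ≈ 5.5000)
s(k) = (123 + k)*(11/2 + k) (s(k) = (k + 123)*(k + 11/2) = (123 + k)*(11/2 + k))
(16884 + s(J(4))) - 31055 = (16884 + (1353/2 + (-6*√4)² + 257*(-6*√4)/2)) - 31055 = (16884 + (1353/2 + (-6*2)² + 257*(-6*2)/2)) - 31055 = (16884 + (1353/2 + (-12)² + (257/2)*(-12))) - 31055 = (16884 + (1353/2 + 144 - 1542)) - 31055 = (16884 - 1443/2) - 31055 = 32325/2 - 31055 = -29785/2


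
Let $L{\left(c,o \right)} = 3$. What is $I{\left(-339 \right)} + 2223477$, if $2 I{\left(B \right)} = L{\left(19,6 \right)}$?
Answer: $\frac{4446957}{2} \approx 2.2235 \cdot 10^{6}$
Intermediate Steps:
$I{\left(B \right)} = \frac{3}{2}$ ($I{\left(B \right)} = \frac{1}{2} \cdot 3 = \frac{3}{2}$)
$I{\left(-339 \right)} + 2223477 = \frac{3}{2} + 2223477 = \frac{4446957}{2}$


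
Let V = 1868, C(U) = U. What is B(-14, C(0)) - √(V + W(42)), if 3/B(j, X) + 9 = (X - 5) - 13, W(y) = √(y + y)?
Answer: -⅑ - √(1868 + 2*√21) ≈ -43.437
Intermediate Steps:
W(y) = √2*√y (W(y) = √(2*y) = √2*√y)
B(j, X) = 3/(-27 + X) (B(j, X) = 3/(-9 + ((X - 5) - 13)) = 3/(-9 + ((-5 + X) - 13)) = 3/(-9 + (-18 + X)) = 3/(-27 + X))
B(-14, C(0)) - √(V + W(42)) = 3/(-27 + 0) - √(1868 + √2*√42) = 3/(-27) - √(1868 + 2*√21) = 3*(-1/27) - √(1868 + 2*√21) = -⅑ - √(1868 + 2*√21)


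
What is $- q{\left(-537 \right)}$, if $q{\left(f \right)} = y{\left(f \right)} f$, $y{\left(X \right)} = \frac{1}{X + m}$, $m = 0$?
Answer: $-1$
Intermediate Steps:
$y{\left(X \right)} = \frac{1}{X}$ ($y{\left(X \right)} = \frac{1}{X + 0} = \frac{1}{X}$)
$q{\left(f \right)} = 1$ ($q{\left(f \right)} = \frac{f}{f} = 1$)
$- q{\left(-537 \right)} = \left(-1\right) 1 = -1$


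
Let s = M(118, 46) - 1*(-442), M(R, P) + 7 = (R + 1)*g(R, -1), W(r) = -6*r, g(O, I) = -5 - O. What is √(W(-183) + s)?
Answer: 12*I*√91 ≈ 114.47*I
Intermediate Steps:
M(R, P) = -7 + (1 + R)*(-5 - R) (M(R, P) = -7 + (R + 1)*(-5 - R) = -7 + (1 + R)*(-5 - R))
s = -14202 (s = (-12 - 1*118 - 1*118*(5 + 118)) - 1*(-442) = (-12 - 118 - 1*118*123) + 442 = (-12 - 118 - 14514) + 442 = -14644 + 442 = -14202)
√(W(-183) + s) = √(-6*(-183) - 14202) = √(1098 - 14202) = √(-13104) = 12*I*√91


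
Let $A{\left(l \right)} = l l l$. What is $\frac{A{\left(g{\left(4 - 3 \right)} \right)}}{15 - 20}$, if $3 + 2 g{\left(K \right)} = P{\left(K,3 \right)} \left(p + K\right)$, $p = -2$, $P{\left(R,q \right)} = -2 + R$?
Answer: $\frac{1}{5} \approx 0.2$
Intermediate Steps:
$g{\left(K \right)} = - \frac{3}{2} + \frac{\left(-2 + K\right)^{2}}{2}$ ($g{\left(K \right)} = - \frac{3}{2} + \frac{\left(-2 + K\right) \left(-2 + K\right)}{2} = - \frac{3}{2} + \frac{\left(-2 + K\right)^{2}}{2}$)
$A{\left(l \right)} = l^{3}$ ($A{\left(l \right)} = l^{2} l = l^{3}$)
$\frac{A{\left(g{\left(4 - 3 \right)} \right)}}{15 - 20} = \frac{\left(\frac{1}{2} + \frac{\left(4 - 3\right)^{2}}{2} - 2 \left(4 - 3\right)\right)^{3}}{15 - 20} = \frac{\left(\frac{1}{2} + \frac{1^{2}}{2} - 2\right)^{3}}{15 - 20} = \frac{\left(\frac{1}{2} + \frac{1}{2} \cdot 1 - 2\right)^{3}}{-5} = \left(\frac{1}{2} + \frac{1}{2} - 2\right)^{3} \left(- \frac{1}{5}\right) = \left(-1\right)^{3} \left(- \frac{1}{5}\right) = \left(-1\right) \left(- \frac{1}{5}\right) = \frac{1}{5}$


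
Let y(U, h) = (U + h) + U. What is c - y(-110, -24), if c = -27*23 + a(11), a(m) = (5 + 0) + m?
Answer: -361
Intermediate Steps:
a(m) = 5 + m
y(U, h) = h + 2*U
c = -605 (c = -27*23 + (5 + 11) = -621 + 16 = -605)
c - y(-110, -24) = -605 - (-24 + 2*(-110)) = -605 - (-24 - 220) = -605 - 1*(-244) = -605 + 244 = -361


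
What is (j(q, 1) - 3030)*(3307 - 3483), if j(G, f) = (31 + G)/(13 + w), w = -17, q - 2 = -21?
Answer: 533808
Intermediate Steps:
q = -19 (q = 2 - 21 = -19)
j(G, f) = -31/4 - G/4 (j(G, f) = (31 + G)/(13 - 17) = (31 + G)/(-4) = (31 + G)*(-¼) = -31/4 - G/4)
(j(q, 1) - 3030)*(3307 - 3483) = ((-31/4 - ¼*(-19)) - 3030)*(3307 - 3483) = ((-31/4 + 19/4) - 3030)*(-176) = (-3 - 3030)*(-176) = -3033*(-176) = 533808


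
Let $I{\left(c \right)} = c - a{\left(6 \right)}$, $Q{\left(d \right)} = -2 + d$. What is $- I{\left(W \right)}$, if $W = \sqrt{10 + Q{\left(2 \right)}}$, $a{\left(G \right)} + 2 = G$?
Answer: $4 - \sqrt{10} \approx 0.83772$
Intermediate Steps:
$a{\left(G \right)} = -2 + G$
$W = \sqrt{10}$ ($W = \sqrt{10 + \left(-2 + 2\right)} = \sqrt{10 + 0} = \sqrt{10} \approx 3.1623$)
$I{\left(c \right)} = -4 + c$ ($I{\left(c \right)} = c - \left(-2 + 6\right) = c - 4 = -4 + c$)
$- I{\left(W \right)} = - (-4 + \sqrt{10}) = 4 - \sqrt{10}$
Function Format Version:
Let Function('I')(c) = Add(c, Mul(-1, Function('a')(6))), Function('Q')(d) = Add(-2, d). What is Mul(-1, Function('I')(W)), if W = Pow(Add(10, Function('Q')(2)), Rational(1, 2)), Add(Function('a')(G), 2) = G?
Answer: Add(4, Mul(-1, Pow(10, Rational(1, 2)))) ≈ 0.83772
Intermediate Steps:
Function('a')(G) = Add(-2, G)
W = Pow(10, Rational(1, 2)) (W = Pow(Add(10, Add(-2, 2)), Rational(1, 2)) = Pow(Add(10, 0), Rational(1, 2)) = Pow(10, Rational(1, 2)) ≈ 3.1623)
Function('I')(c) = Add(-4, c) (Function('I')(c) = Add(c, Mul(-1, Add(-2, 6))) = Add(c, Mul(-1, 4)) = Add(c, -4) = Add(-4, c))
Mul(-1, Function('I')(W)) = Mul(-1, Add(-4, Pow(10, Rational(1, 2)))) = Add(4, Mul(-1, Pow(10, Rational(1, 2))))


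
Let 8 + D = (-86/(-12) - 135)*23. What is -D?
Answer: 17689/6 ≈ 2948.2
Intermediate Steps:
D = -17689/6 (D = -8 + (-86/(-12) - 135)*23 = -8 + (-86*(-1/12) - 135)*23 = -8 + (43/6 - 135)*23 = -8 - 767/6*23 = -8 - 17641/6 = -17689/6 ≈ -2948.2)
-D = -1*(-17689/6) = 17689/6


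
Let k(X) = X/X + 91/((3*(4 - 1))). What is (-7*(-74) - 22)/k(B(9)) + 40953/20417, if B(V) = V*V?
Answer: 1400541/30025 ≈ 46.646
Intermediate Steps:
B(V) = V²
k(X) = 100/9 (k(X) = 1 + 91/((3*3)) = 1 + 91/9 = 100/9)
(-7*(-74) - 22)/k(B(9)) + 40953/20417 = (-7*(-74) - 22)/(100/9) + 40953/20417 = (518 - 22)*(9/100) + 40953*(1/20417) = 496*(9/100) + 2409/1201 = 1116/25 + 2409/1201 = 1400541/30025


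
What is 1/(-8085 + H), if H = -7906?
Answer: -1/15991 ≈ -6.2535e-5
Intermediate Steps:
1/(-8085 + H) = 1/(-8085 - 7906) = 1/(-15991) = -1/15991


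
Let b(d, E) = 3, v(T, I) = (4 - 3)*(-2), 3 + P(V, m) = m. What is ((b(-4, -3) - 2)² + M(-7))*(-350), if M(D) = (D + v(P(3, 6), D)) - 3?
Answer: 3850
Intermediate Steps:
P(V, m) = -3 + m
v(T, I) = -2 (v(T, I) = 1*(-2) = -2)
M(D) = -5 + D (M(D) = (D - 2) - 3 = (-2 + D) - 3 = -5 + D)
((b(-4, -3) - 2)² + M(-7))*(-350) = ((3 - 2)² + (-5 - 7))*(-350) = (1² - 12)*(-350) = (1 - 12)*(-350) = -11*(-350) = 3850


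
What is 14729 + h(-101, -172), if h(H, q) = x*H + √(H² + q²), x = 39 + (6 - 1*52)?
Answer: 15436 + √39785 ≈ 15635.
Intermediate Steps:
x = -7 (x = 39 + (6 - 52) = 39 - 46 = -7)
h(H, q) = √(H² + q²) - 7*H (h(H, q) = -7*H + √(H² + q²) = √(H² + q²) - 7*H)
14729 + h(-101, -172) = 14729 + (√((-101)² + (-172)²) - 7*(-101)) = 14729 + (√(10201 + 29584) + 707) = 14729 + (√39785 + 707) = 14729 + (707 + √39785) = 15436 + √39785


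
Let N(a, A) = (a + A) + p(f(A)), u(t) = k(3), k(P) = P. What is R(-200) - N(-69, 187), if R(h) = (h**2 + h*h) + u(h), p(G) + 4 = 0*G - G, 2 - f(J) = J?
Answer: 79704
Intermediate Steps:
f(J) = 2 - J
p(G) = -4 - G (p(G) = -4 + (0*G - G) = -4 + (0 - G) = -4 - G)
u(t) = 3
N(a, A) = -6 + a + 2*A (N(a, A) = (a + A) + (-4 - (2 - A)) = (A + a) + (-4 + (-2 + A)) = (A + a) + (-6 + A) = -6 + a + 2*A)
R(h) = 3 + 2*h**2 (R(h) = (h**2 + h*h) + 3 = (h**2 + h**2) + 3 = 2*h**2 + 3 = 3 + 2*h**2)
R(-200) - N(-69, 187) = (3 + 2*(-200)**2) - (-6 - 69 + 2*187) = (3 + 2*40000) - (-6 - 69 + 374) = (3 + 80000) - 1*299 = 80003 - 299 = 79704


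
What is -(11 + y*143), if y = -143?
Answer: 20438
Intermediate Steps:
-(11 + y*143) = -(11 - 143*143) = -(11 - 20449) = -1*(-20438) = 20438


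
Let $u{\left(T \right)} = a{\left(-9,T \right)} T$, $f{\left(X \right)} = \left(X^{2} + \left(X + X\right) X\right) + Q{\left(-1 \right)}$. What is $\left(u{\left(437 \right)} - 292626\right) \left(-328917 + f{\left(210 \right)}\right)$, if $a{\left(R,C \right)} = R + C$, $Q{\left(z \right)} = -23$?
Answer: $20763217600$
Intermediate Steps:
$a{\left(R,C \right)} = C + R$
$f{\left(X \right)} = -23 + 3 X^{2}$ ($f{\left(X \right)} = \left(X^{2} + \left(X + X\right) X\right) - 23 = \left(X^{2} + 2 X X\right) - 23 = \left(X^{2} + 2 X^{2}\right) - 23 = 3 X^{2} - 23 = -23 + 3 X^{2}$)
$u{\left(T \right)} = T \left(-9 + T\right)$ ($u{\left(T \right)} = \left(T - 9\right) T = \left(-9 + T\right) T = T \left(-9 + T\right)$)
$\left(u{\left(437 \right)} - 292626\right) \left(-328917 + f{\left(210 \right)}\right) = \left(437 \left(-9 + 437\right) - 292626\right) \left(-328917 - \left(23 - 3 \cdot 210^{2}\right)\right) = \left(437 \cdot 428 - 292626\right) \left(-328917 + \left(-23 + 3 \cdot 44100\right)\right) = \left(187036 - 292626\right) \left(-328917 + \left(-23 + 132300\right)\right) = - 105590 \left(-328917 + 132277\right) = \left(-105590\right) \left(-196640\right) = 20763217600$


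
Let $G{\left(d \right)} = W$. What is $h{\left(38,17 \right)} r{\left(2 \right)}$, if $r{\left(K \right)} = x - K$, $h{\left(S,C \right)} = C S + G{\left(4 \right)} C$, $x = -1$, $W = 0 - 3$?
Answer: $-1785$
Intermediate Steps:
$W = -3$
$G{\left(d \right)} = -3$
$h{\left(S,C \right)} = - 3 C + C S$ ($h{\left(S,C \right)} = C S - 3 C = - 3 C + C S$)
$r{\left(K \right)} = -1 - K$
$h{\left(38,17 \right)} r{\left(2 \right)} = 17 \left(-3 + 38\right) \left(-1 - 2\right) = 17 \cdot 35 \left(-1 - 2\right) = 595 \left(-3\right) = -1785$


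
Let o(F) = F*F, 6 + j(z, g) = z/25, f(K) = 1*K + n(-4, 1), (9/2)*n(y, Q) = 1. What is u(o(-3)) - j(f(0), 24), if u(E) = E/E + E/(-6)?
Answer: 2471/450 ≈ 5.4911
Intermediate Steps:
n(y, Q) = 2/9 (n(y, Q) = (2/9)*1 = 2/9)
f(K) = 2/9 + K (f(K) = 1*K + 2/9 = K + 2/9 = 2/9 + K)
j(z, g) = -6 + z/25
o(F) = F**2
u(E) = 1 - E/6 (u(E) = 1 + E*(-1/6) = 1 - E/6)
u(o(-3)) - j(f(0), 24) = (1 - 1/6*(-3)**2) - (-6 + (2/9 + 0)/25) = (1 - 1/6*9) - (-6 + (1/25)*(2/9)) = (1 - 3/2) - (-6 + 2/225) = -1/2 - 1*(-1348/225) = -1/2 + 1348/225 = 2471/450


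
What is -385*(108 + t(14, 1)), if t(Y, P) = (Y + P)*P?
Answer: -47355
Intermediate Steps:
t(Y, P) = P*(P + Y) (t(Y, P) = (P + Y)*P = P*(P + Y))
-385*(108 + t(14, 1)) = -385*(108 + 1*(1 + 14)) = -385*(108 + 1*15) = -385*(108 + 15) = -385*123 = -47355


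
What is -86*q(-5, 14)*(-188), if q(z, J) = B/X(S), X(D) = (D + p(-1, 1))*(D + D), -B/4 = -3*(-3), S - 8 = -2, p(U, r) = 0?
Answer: -8084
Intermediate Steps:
S = 6 (S = 8 - 2 = 6)
B = -36 (B = -(-12)*(-3) = -4*9 = -36)
X(D) = 2*D**2 (X(D) = (D + 0)*(D + D) = D*(2*D) = 2*D**2)
q(z, J) = -1/2 (q(z, J) = -36/(2*6**2) = -36/(2*36) = -36/72 = -36*1/72 = -1/2)
-86*q(-5, 14)*(-188) = -86*(-1/2)*(-188) = 43*(-188) = -8084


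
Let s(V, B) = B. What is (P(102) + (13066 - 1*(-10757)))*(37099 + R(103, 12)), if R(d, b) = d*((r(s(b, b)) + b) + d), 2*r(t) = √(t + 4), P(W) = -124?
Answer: 1164805850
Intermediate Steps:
r(t) = √(4 + t)/2 (r(t) = √(t + 4)/2 = √(4 + t)/2)
R(d, b) = d*(b + d + √(4 + b)/2) (R(d, b) = d*((√(4 + b)/2 + b) + d) = d*((b + √(4 + b)/2) + d) = d*(b + d + √(4 + b)/2))
(P(102) + (13066 - 1*(-10757)))*(37099 + R(103, 12)) = (-124 + (13066 - 1*(-10757)))*(37099 + (½)*103*(√(4 + 12) + 2*12 + 2*103)) = (-124 + (13066 + 10757))*(37099 + (½)*103*(√16 + 24 + 206)) = (-124 + 23823)*(37099 + (½)*103*(4 + 24 + 206)) = 23699*(37099 + (½)*103*234) = 23699*(37099 + 12051) = 23699*49150 = 1164805850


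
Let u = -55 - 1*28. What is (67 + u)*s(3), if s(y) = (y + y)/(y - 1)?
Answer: -48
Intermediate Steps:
u = -83 (u = -55 - 28 = -83)
s(y) = 2*y/(-1 + y) (s(y) = (2*y)/(-1 + y) = 2*y/(-1 + y))
(67 + u)*s(3) = (67 - 83)*(2*3/(-1 + 3)) = -32*3/2 = -16*3 = -48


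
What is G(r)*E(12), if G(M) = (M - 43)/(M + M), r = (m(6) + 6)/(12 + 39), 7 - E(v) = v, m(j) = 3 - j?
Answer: 1825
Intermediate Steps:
E(v) = 7 - v
r = 1/17 (r = ((3 - 1*6) + 6)/(12 + 39) = ((3 - 6) + 6)/51 = (-3 + 6)*(1/51) = 3*(1/51) = 1/17 ≈ 0.058824)
G(M) = (-43 + M)/(2*M) (G(M) = (-43 + M)/((2*M)) = (-43 + M)*(1/(2*M)) = (-43 + M)/(2*M))
G(r)*E(12) = ((-43 + 1/17)/(2*(1/17)))*(7 - 1*12) = ((½)*17*(-730/17))*(7 - 12) = -365*(-5) = 1825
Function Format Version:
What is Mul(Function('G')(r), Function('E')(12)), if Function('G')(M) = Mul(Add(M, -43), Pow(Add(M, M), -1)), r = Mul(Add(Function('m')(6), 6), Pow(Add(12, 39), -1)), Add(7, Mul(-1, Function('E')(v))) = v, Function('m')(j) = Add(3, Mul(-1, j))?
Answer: 1825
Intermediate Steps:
Function('E')(v) = Add(7, Mul(-1, v))
r = Rational(1, 17) (r = Mul(Add(Add(3, Mul(-1, 6)), 6), Pow(Add(12, 39), -1)) = Mul(Add(Add(3, -6), 6), Pow(51, -1)) = Mul(Add(-3, 6), Rational(1, 51)) = Mul(3, Rational(1, 51)) = Rational(1, 17) ≈ 0.058824)
Function('G')(M) = Mul(Rational(1, 2), Pow(M, -1), Add(-43, M)) (Function('G')(M) = Mul(Add(-43, M), Pow(Mul(2, M), -1)) = Mul(Add(-43, M), Mul(Rational(1, 2), Pow(M, -1))) = Mul(Rational(1, 2), Pow(M, -1), Add(-43, M)))
Mul(Function('G')(r), Function('E')(12)) = Mul(Mul(Rational(1, 2), Pow(Rational(1, 17), -1), Add(-43, Rational(1, 17))), Add(7, Mul(-1, 12))) = Mul(Mul(Rational(1, 2), 17, Rational(-730, 17)), Add(7, -12)) = Mul(-365, -5) = 1825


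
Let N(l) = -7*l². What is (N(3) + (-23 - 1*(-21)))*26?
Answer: -1690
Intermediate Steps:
(N(3) + (-23 - 1*(-21)))*26 = (-7*3² + (-23 - 1*(-21)))*26 = (-7*9 + (-23 + 21))*26 = (-63 - 2)*26 = -65*26 = -1690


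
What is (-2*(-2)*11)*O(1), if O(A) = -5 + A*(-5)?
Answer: -440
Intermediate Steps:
O(A) = -5 - 5*A
(-2*(-2)*11)*O(1) = (-2*(-2)*11)*(-5 - 5*1) = (4*11)*(-5 - 5) = 44*(-10) = -440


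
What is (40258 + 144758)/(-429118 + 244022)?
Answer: -23127/23137 ≈ -0.99957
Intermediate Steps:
(40258 + 144758)/(-429118 + 244022) = 185016/(-185096) = 185016*(-1/185096) = -23127/23137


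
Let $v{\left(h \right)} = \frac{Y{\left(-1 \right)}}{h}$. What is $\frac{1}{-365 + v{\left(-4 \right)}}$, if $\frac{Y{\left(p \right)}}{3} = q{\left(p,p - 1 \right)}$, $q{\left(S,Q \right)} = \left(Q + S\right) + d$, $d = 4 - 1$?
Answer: $- \frac{1}{365} \approx -0.0027397$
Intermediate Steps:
$d = 3$ ($d = 4 - 1 = 3$)
$q{\left(S,Q \right)} = 3 + Q + S$ ($q{\left(S,Q \right)} = \left(Q + S\right) + 3 = 3 + Q + S$)
$Y{\left(p \right)} = 6 + 6 p$ ($Y{\left(p \right)} = 3 \left(3 + \left(p - 1\right) + p\right) = 3 \left(3 + \left(-1 + p\right) + p\right) = 3 \left(2 + 2 p\right) = 6 + 6 p$)
$v{\left(h \right)} = 0$ ($v{\left(h \right)} = \frac{6 + 6 \left(-1\right)}{h} = \frac{6 - 6}{h} = \frac{0}{h} = 0$)
$\frac{1}{-365 + v{\left(-4 \right)}} = \frac{1}{-365 + 0} = \frac{1}{-365} = - \frac{1}{365}$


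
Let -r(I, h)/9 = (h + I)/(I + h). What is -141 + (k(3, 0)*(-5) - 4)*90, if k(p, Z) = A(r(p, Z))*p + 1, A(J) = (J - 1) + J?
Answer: 24699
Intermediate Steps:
r(I, h) = -9 (r(I, h) = -9*(h + I)/(I + h) = -9*(I + h)/(I + h) = -9*1 = -9)
A(J) = -1 + 2*J (A(J) = (-1 + J) + J = -1 + 2*J)
k(p, Z) = 1 - 19*p (k(p, Z) = (-1 + 2*(-9))*p + 1 = (-1 - 18)*p + 1 = -19*p + 1 = 1 - 19*p)
-141 + (k(3, 0)*(-5) - 4)*90 = -141 + ((1 - 19*3)*(-5) - 4)*90 = -141 + ((1 - 57)*(-5) - 4)*90 = -141 + (-56*(-5) - 4)*90 = -141 + (280 - 4)*90 = -141 + 276*90 = -141 + 24840 = 24699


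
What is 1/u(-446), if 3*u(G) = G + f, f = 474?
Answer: 3/28 ≈ 0.10714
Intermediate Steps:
u(G) = 158 + G/3 (u(G) = (G + 474)/3 = (474 + G)/3 = 158 + G/3)
1/u(-446) = 1/(158 + (⅓)*(-446)) = 1/(158 - 446/3) = 1/(28/3) = 3/28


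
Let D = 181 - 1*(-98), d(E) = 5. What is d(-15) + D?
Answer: 284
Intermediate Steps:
D = 279 (D = 181 + 98 = 279)
d(-15) + D = 5 + 279 = 284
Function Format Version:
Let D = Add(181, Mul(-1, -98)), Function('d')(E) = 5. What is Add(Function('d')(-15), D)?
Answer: 284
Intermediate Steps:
D = 279 (D = Add(181, 98) = 279)
Add(Function('d')(-15), D) = Add(5, 279) = 284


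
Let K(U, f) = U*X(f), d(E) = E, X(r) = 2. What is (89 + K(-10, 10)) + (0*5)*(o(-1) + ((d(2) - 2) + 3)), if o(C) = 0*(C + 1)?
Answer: 69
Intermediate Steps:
o(C) = 0 (o(C) = 0*(1 + C) = 0)
K(U, f) = 2*U (K(U, f) = U*2 = 2*U)
(89 + K(-10, 10)) + (0*5)*(o(-1) + ((d(2) - 2) + 3)) = (89 + 2*(-10)) + (0*5)*(0 + ((2 - 2) + 3)) = (89 - 20) + 0*(0 + (0 + 3)) = 69 + 0*(0 + 3) = 69 + 0*3 = 69 + 0 = 69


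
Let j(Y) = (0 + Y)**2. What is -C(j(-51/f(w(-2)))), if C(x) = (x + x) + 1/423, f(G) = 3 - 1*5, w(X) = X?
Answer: -1100225/846 ≈ -1300.5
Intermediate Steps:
f(G) = -2 (f(G) = 3 - 5 = -2)
j(Y) = Y**2
C(x) = 1/423 + 2*x (C(x) = 2*x + 1/423 = 1/423 + 2*x)
-C(j(-51/f(w(-2)))) = -(1/423 + 2*(-51/(-2))**2) = -(1/423 + 2*(-51*(-1/2))**2) = -(1/423 + 2*(51/2)**2) = -(1/423 + 2*(2601/4)) = -(1/423 + 2601/2) = -1*1100225/846 = -1100225/846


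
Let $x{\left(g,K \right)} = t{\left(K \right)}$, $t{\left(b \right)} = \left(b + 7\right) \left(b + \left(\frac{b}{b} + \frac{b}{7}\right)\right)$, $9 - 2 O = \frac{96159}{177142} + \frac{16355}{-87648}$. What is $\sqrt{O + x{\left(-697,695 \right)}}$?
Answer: $\frac{\sqrt{2102862081786034389061857}}{1940767752} \approx 747.19$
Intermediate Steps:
$O = \frac{9586020823}{2218020288}$ ($O = \frac{9}{2} - \frac{\frac{96159}{177142} + \frac{16355}{-87648}}{2} = \frac{9}{2} - \frac{96159 \cdot \frac{1}{177142} + 16355 \left(- \frac{1}{87648}\right)}{2} = \frac{9}{2} - \frac{\frac{13737}{25306} - \frac{16355}{87648}}{2} = \frac{9}{2} - \frac{395070473}{2218020288} = \frac{9586020823}{2218020288} \approx 4.3219$)
$t{\left(b \right)} = \left(1 + \frac{8 b}{7}\right) \left(7 + b\right)$ ($t{\left(b \right)} = \left(7 + b\right) \left(b + \left(1 + b \frac{1}{7}\right)\right) = \left(7 + b\right) \left(b + \left(1 + \frac{b}{7}\right)\right) = \left(7 + b\right) \left(1 + \frac{8 b}{7}\right) = \left(1 + \frac{8 b}{7}\right) \left(7 + b\right)$)
$x{\left(g,K \right)} = 7 + 9 K + \frac{8 K^{2}}{7}$
$\sqrt{O + x{\left(-697,695 \right)}} = \sqrt{\frac{9586020823}{2218020288} + \left(7 + 9 \cdot 695 + \frac{8 \cdot 695^{2}}{7}\right)} = \sqrt{\frac{9586020823}{2218020288} + \left(7 + 6255 + \frac{8}{7} \cdot 483025\right)} = \sqrt{\frac{9586020823}{2218020288} + \left(7 + 6255 + \frac{3864200}{7}\right)} = \sqrt{\frac{9586020823}{2218020288} + \frac{3908034}{7}} = \sqrt{\frac{8668165800339553}{15526142016}} = \frac{\sqrt{2102862081786034389061857}}{1940767752}$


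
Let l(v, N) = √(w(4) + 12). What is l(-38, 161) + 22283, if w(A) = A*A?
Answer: 22283 + 2*√7 ≈ 22288.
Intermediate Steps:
w(A) = A²
l(v, N) = 2*√7 (l(v, N) = √(4² + 12) = √(16 + 12) = √28 = 2*√7)
l(-38, 161) + 22283 = 2*√7 + 22283 = 22283 + 2*√7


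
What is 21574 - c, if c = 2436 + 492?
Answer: 18646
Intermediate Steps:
c = 2928
21574 - c = 21574 - 1*2928 = 21574 - 2928 = 18646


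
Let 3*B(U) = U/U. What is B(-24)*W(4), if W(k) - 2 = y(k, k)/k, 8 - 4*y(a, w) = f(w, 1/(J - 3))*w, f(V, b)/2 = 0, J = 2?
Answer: ⅚ ≈ 0.83333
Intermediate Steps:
B(U) = ⅓ (B(U) = (U/U)/3 = (⅓)*1 = ⅓)
f(V, b) = 0 (f(V, b) = 2*0 = 0)
y(a, w) = 2 (y(a, w) = 2 - 0*w = 2 - ¼*0 = 2 + 0 = 2)
W(k) = 2 + 2/k
B(-24)*W(4) = (2 + 2/4)/3 = (2 + 2*(¼))/3 = (2 + ½)/3 = (⅓)*(5/2) = ⅚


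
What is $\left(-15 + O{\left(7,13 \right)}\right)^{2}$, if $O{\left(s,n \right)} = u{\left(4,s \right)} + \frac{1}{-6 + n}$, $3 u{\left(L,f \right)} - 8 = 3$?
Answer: $\frac{55225}{441} \approx 125.23$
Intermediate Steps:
$u{\left(L,f \right)} = \frac{11}{3}$ ($u{\left(L,f \right)} = \frac{8}{3} + \frac{1}{3} \cdot 3 = \frac{8}{3} + 1 = \frac{11}{3}$)
$O{\left(s,n \right)} = \frac{11}{3} + \frac{1}{-6 + n}$
$\left(-15 + O{\left(7,13 \right)}\right)^{2} = \left(-15 + \frac{-63 + 11 \cdot 13}{3 \left(-6 + 13\right)}\right)^{2} = \left(-15 + \frac{-63 + 143}{3 \cdot 7}\right)^{2} = \left(-15 + \frac{1}{3} \cdot \frac{1}{7} \cdot 80\right)^{2} = \left(-15 + \frac{80}{21}\right)^{2} = \left(- \frac{235}{21}\right)^{2} = \frac{55225}{441}$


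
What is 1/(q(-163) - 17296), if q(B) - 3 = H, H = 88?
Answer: -1/17205 ≈ -5.8123e-5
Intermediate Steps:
q(B) = 91 (q(B) = 3 + 88 = 91)
1/(q(-163) - 17296) = 1/(91 - 17296) = 1/(-17205) = -1/17205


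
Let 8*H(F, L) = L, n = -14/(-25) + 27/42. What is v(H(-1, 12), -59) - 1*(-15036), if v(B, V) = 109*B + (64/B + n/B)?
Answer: 5335039/350 ≈ 15243.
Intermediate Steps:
n = 421/350 (n = -14*(-1/25) + 27*(1/42) = 14/25 + 9/14 = 421/350 ≈ 1.2029)
H(F, L) = L/8
v(B, V) = 109*B + 22821/(350*B) (v(B, V) = 109*B + (64/B + 421/(350*B)) = 109*B + 22821/(350*B))
v(H(-1, 12), -59) - 1*(-15036) = (109*((1/8)*12) + 22821/(350*(((1/8)*12)))) - 1*(-15036) = (109*(3/2) + 22821/(350*(3/2))) + 15036 = (327/2 + (22821/350)*(2/3)) + 15036 = (327/2 + 7607/175) + 15036 = 72439/350 + 15036 = 5335039/350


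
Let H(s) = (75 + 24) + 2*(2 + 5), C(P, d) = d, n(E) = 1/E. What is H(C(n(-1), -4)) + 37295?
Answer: 37408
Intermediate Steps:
H(s) = 113 (H(s) = 99 + 2*7 = 99 + 14 = 113)
H(C(n(-1), -4)) + 37295 = 113 + 37295 = 37408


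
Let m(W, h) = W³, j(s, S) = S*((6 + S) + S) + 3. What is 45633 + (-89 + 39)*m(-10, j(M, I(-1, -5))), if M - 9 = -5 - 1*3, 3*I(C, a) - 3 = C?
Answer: 95633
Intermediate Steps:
I(C, a) = 1 + C/3
M = 1 (M = 9 + (-5 - 1*3) = 9 + (-5 - 3) = 9 - 8 = 1)
j(s, S) = 3 + S*(6 + 2*S) (j(s, S) = S*(6 + 2*S) + 3 = 3 + S*(6 + 2*S))
45633 + (-89 + 39)*m(-10, j(M, I(-1, -5))) = 45633 + (-89 + 39)*(-10)³ = 45633 - 50*(-1000) = 45633 + 50000 = 95633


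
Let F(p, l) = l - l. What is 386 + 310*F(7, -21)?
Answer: 386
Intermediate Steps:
F(p, l) = 0
386 + 310*F(7, -21) = 386 + 310*0 = 386 + 0 = 386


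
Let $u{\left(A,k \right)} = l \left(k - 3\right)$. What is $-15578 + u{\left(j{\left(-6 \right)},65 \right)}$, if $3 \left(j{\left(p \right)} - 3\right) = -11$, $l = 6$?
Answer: $-15206$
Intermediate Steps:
$j{\left(p \right)} = - \frac{2}{3}$ ($j{\left(p \right)} = 3 + \frac{1}{3} \left(-11\right) = 3 - \frac{11}{3} = - \frac{2}{3}$)
$u{\left(A,k \right)} = -18 + 6 k$ ($u{\left(A,k \right)} = 6 \left(k - 3\right) = 6 \left(-3 + k\right) = -18 + 6 k$)
$-15578 + u{\left(j{\left(-6 \right)},65 \right)} = -15578 + \left(-18 + 6 \cdot 65\right) = -15578 + \left(-18 + 390\right) = -15578 + 372 = -15206$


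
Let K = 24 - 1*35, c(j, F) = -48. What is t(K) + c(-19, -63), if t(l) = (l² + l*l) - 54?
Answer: 140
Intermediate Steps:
K = -11 (K = 24 - 35 = -11)
t(l) = -54 + 2*l² (t(l) = (l² + l²) - 54 = 2*l² - 54 = -54 + 2*l²)
t(K) + c(-19, -63) = (-54 + 2*(-11)²) - 48 = (-54 + 2*121) - 48 = (-54 + 242) - 48 = 188 - 48 = 140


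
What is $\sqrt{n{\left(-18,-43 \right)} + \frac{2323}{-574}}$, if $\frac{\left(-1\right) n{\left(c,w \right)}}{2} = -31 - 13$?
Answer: $\frac{\sqrt{27660486}}{574} \approx 9.1626$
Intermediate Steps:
$n{\left(c,w \right)} = 88$ ($n{\left(c,w \right)} = - 2 \left(-31 - 13\right) = \left(-2\right) \left(-44\right) = 88$)
$\sqrt{n{\left(-18,-43 \right)} + \frac{2323}{-574}} = \sqrt{88 + \frac{2323}{-574}} = \sqrt{88 + 2323 \left(- \frac{1}{574}\right)} = \sqrt{88 - \frac{2323}{574}} = \sqrt{\frac{48189}{574}} = \frac{\sqrt{27660486}}{574}$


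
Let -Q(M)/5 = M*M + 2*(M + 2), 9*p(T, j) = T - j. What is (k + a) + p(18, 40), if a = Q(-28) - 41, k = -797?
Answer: -40504/9 ≈ -4500.4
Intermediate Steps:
p(T, j) = -j/9 + T/9 (p(T, j) = (T - j)/9 = -j/9 + T/9)
Q(M) = -20 - 10*M - 5*M**2 (Q(M) = -5*(M*M + 2*(M + 2)) = -5*(M**2 + 2*(2 + M)) = -5*(M**2 + (4 + 2*M)) = -5*(4 + M**2 + 2*M) = -20 - 10*M - 5*M**2)
a = -3701 (a = (-20 - 10*(-28) - 5*(-28)**2) - 41 = (-20 + 280 - 5*784) - 41 = (-20 + 280 - 3920) - 41 = -3660 - 41 = -3701)
(k + a) + p(18, 40) = (-797 - 3701) + (-1/9*40 + (1/9)*18) = -4498 + (-40/9 + 2) = -4498 - 22/9 = -40504/9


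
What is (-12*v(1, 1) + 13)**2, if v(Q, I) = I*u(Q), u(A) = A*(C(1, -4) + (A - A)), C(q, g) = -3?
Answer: 2401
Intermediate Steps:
u(A) = -3*A (u(A) = A*(-3 + (A - A)) = A*(-3 + 0) = A*(-3) = -3*A)
v(Q, I) = -3*I*Q (v(Q, I) = I*(-3*Q) = -3*I*Q)
(-12*v(1, 1) + 13)**2 = (-(-36) + 13)**2 = (-12*(-3) + 13)**2 = (36 + 13)**2 = 49**2 = 2401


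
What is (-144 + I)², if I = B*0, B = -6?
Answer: 20736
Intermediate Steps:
I = 0 (I = -6*0 = 0)
(-144 + I)² = (-144 + 0)² = (-144)² = 20736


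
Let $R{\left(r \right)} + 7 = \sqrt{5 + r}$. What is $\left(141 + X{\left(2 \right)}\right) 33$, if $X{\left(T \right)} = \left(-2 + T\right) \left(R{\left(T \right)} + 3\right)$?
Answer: $4653$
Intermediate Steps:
$R{\left(r \right)} = -7 + \sqrt{5 + r}$
$X{\left(T \right)} = \left(-4 + \sqrt{5 + T}\right) \left(-2 + T\right)$ ($X{\left(T \right)} = \left(-2 + T\right) \left(\left(-7 + \sqrt{5 + T}\right) + 3\right) = \left(-2 + T\right) \left(-4 + \sqrt{5 + T}\right) = \left(-4 + \sqrt{5 + T}\right) \left(-2 + T\right)$)
$\left(141 + X{\left(2 \right)}\right) 33 = \left(141 + \left(8 - 8 - 2 \sqrt{5 + 2} + 2 \sqrt{5 + 2}\right)\right) 33 = \left(141 + \left(8 - 8 - 2 \sqrt{7} + 2 \sqrt{7}\right)\right) 33 = \left(141 + 0\right) 33 = 141 \cdot 33 = 4653$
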